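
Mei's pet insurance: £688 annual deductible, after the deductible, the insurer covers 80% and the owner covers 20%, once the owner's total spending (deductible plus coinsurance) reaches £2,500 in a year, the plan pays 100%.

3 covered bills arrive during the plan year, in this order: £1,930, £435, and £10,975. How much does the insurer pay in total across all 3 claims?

Claim 1 — £1,930: £688 finishes the deductible; £1,242 goes to coinsurance; owner's 20% is £248.40. Owner owes £936.40 (running OOP £936.40). Plan pays £1,930 − £936.40 = £993.60.
Claim 2 — £435: deductible already satisfied, so owner's share is 20% × £435 = £87. Cost to owner: £87. OOP to date £1,023.40. Plan pays £435 − £87 = £348.
Claim 3 — £10,975: 20% coinsurance on £10,975 = £2,195. That would push OOP to £3,218.40, over the £2,500 cap, so owner pays £2,500 − £1,023.40 = £1,476.60. Insurer: £10,975 − £1,476.60 = £9,498.40.
Insurer total: £993.60 + £348 + £9,498.40 = £10,840.

£10,840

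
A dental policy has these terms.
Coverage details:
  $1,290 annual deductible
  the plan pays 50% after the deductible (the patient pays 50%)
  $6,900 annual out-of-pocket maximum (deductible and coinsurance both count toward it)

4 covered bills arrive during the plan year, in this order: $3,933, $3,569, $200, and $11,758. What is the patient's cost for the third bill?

#1 ($3,933): $1,290 to deductible, leaving $2,643; coinsurance $2,643 × 50% = $1,321.50. Patient pays $2,611.50; OOP now $2,611.50.
#2 ($3,569): deductible already satisfied, so patient's share is 50% × $3,569 = $1,784.50. Patient owes $1,784.50 (running OOP $4,396).
#3 ($200): deductible met; 50% of $200 = $100. Cost to patient: $100. OOP to date $4,496.

$100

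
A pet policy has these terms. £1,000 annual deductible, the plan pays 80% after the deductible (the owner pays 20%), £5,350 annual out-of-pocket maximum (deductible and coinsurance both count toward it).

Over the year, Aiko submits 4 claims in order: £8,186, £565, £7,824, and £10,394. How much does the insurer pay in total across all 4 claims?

£21,619

Bill 1, £8,186: deductible takes £1,000, £7,186 remains; 20% of £7,186 = £1,437.20. Owner pays £2,437.20; OOP now £2,437.20. Plan pays £8,186 − £2,437.20 = £5,748.80.
Bill 2, £565: deductible met; 20% of £565 = £113. Cost to owner: £113. OOP to date £2,550.20. Insurer: £565 − £113 = £452.
Bill 3, £7,824: 20% coinsurance on £7,824 = £1,564.80. Cost to owner: £1,564.80. OOP to date £4,115. Insurer: £7,824 − £1,564.80 = £6,259.20.
Bill 4, £10,394: deductible already satisfied, so owner's share is 20% × £10,394 = £2,078.80. That would push OOP to £6,193.80, over the £5,350 cap, so owner pays £5,350 − £4,115 = £1,235. Insurer: £10,394 − £1,235 = £9,159.
Insurer total: £5,748.80 + £452 + £6,259.20 + £9,159 = £21,619.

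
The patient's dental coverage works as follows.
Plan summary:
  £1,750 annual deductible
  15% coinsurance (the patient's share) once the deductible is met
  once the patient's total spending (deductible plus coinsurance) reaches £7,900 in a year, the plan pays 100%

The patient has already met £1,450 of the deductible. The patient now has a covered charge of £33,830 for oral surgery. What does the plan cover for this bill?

£1,450 of the £1,750 deductible is already met, leaving £300.
That leaves £33,830 − £300 = £33,530 for coinsurance.
Patient's 15% share of £33,530 is £5,029.50.
Patient responsibility before any cap: £300 + £5,029.50 = £5,329.50.
Total out-of-pocket so far would be £1,450 + £5,329.50 = £6,779.50, below the £7,900 cap — no reduction.
The insurer covers the remainder: £33,830 − £5,329.50 = £28,500.50.

£28,500.50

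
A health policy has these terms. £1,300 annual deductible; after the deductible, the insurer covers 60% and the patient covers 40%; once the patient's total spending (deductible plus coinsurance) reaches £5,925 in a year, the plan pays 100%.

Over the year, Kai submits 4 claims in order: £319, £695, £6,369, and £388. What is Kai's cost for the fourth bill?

#1 (£319): fully absorbed by the deductible. Patient pays £319; OOP now £319.
#2 (£695): entire amount goes to the deductible. Patient owes £695 (running OOP £1,014).
#3 (£6,369): deductible takes £286, £6,083 remains; 40% of £6,083 = £2,433.20. Patient owes £2,719.20 (running OOP £3,733.20).
#4 (£388): 40% coinsurance on £388 = £155.20. Patient owes £155.20 (running OOP £3,888.40).

£155.20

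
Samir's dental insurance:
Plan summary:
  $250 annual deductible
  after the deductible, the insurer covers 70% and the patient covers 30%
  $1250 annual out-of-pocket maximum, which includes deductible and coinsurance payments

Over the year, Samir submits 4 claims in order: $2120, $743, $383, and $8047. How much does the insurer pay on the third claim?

Claim 1 — $2120: deductible takes $250, $1870 remains; 30% of $1870 = $561. Patient pays $811; OOP now $811. Plan pays $2120 − $811 = $1309.
Claim 2 — $743: 30% coinsurance on $743 = $222.90. Cost to patient: $222.90. OOP to date $1033.90. Plan pays $743 − $222.90 = $520.10.
Claim 3 — $383: deductible already satisfied, so patient's share is 30% × $383 = $114.90. Cost to patient: $114.90. OOP to date $1148.80. Plan pays $383 − $114.90 = $268.10.

$268.10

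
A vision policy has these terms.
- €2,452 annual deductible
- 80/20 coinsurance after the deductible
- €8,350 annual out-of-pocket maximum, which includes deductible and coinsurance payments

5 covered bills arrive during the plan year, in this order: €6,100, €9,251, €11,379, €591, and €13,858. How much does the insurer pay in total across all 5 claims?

#1 (€6,100): €2,452 to deductible, leaving €3,648; member's 20% is €729.60. Member owes €3,181.60 (running OOP €3,181.60). Insurer: €6,100 − €3,181.60 = €2,918.40.
#2 (€9,251): deductible already satisfied, so member's share is 20% × €9,251 = €1,850.20. Cost to member: €1,850.20. OOP to date €5,031.80. Insurer: €9,251 − €1,850.20 = €7,400.80.
#3 (€11,379): deductible already satisfied, so member's share is 20% × €11,379 = €2,275.80. Member pays €2,275.80; OOP now €7,307.60. Plan pays €11,379 − €2,275.80 = €9,103.20.
#4 (€591): deductible met; 20% of €591 = €118.20. Member pays €118.20; OOP now €7,425.80. Insurer: €591 − €118.20 = €472.80.
#5 (€13,858): deductible met; 20% of €13,858 = €2,771.60. OOP would hit €10,197.40 > €8,350, so the cap limits the member to €8,350 − €7,425.80 = €924.20. Plan pays €13,858 − €924.20 = €12,933.80.
Insurer total: €2,918.40 + €7,400.80 + €9,103.20 + €472.80 + €12,933.80 = €32,829.

€32,829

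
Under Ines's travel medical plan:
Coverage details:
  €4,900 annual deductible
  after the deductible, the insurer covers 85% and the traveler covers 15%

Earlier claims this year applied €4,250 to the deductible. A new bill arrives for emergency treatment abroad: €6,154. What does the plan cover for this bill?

€4,250 of the €4,900 deductible is already met, leaving €650.
That leaves €6,154 − €650 = €5,504 for coinsurance.
Coinsurance: €5,504 × 15% = €825.60.
Traveler responsibility: €650 + €825.60 = €1,475.60.
Insurer pays the balance: €6,154 − €1,475.60 = €4,678.40.

€4,678.40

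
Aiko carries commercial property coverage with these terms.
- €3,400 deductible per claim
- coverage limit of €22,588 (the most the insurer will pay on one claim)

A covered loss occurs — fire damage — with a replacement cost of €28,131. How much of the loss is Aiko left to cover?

Subtract the deductible: €28,131 − €3,400 = €24,731.
The €22,588 per-incident cap binds; insurer pays €22,588.
The business bears the rest of the original loss: €28,131 − €22,588 = €5,543.

€5,543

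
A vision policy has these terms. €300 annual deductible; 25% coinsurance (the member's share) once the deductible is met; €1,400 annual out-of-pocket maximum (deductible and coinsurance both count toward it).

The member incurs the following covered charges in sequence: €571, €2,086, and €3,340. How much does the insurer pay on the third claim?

Claim 1 — €571: €300 to deductible, leaving €271; member's 25% is €67.75. Member pays €367.75; OOP now €367.75. Plan pays €571 − €367.75 = €203.25.
Claim 2 — €2,086: 25% coinsurance on €2,086 = €521.50. Cost to member: €521.50. OOP to date €889.25. Insurer: €2,086 − €521.50 = €1,564.50.
Claim 3 — €3,340: 25% coinsurance on €3,340 = €835. OOP would hit €1,724.25 > €1,400, so the cap limits the member to €1,400 − €889.25 = €510.75. Insurer: €3,340 − €510.75 = €2,829.25.

€2,829.25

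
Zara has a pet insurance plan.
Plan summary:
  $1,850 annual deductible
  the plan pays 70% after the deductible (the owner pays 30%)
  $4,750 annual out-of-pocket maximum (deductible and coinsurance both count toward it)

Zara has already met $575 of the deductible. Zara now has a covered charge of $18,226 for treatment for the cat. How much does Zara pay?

Deductible still to meet: $1,850 − $575 = $1,275.
After the $1,275 deductible portion, $18,226 − $1,275 = $16,951 is subject to coinsurance.
Coinsurance: $16,951 × 30% = $5,085.30.
Owner responsibility before any cap: $1,275 + $5,085.30 = $6,360.30.
That would bring total out-of-pocket to $6,935.30, past the $4,750 cap. The owner is capped at $4,750 − $575 = $4,175 on this claim.

$4,175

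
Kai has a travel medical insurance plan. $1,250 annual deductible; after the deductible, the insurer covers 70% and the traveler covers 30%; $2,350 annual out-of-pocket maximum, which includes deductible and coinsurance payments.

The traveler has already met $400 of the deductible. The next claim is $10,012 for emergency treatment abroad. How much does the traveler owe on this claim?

Deductible still to meet: $1,250 − $400 = $850.
The remaining $9,162 (= $10,012 − $850) moves to coinsurance.
Coinsurance: $9,162 × 30% = $2,748.60.
Traveler responsibility before any cap: $850 + $2,748.60 = $3,598.60.
Adding $3,598.60 to the $400 already spent would give $3,998.60, which exceeds the $2,350 cap; the traveler pays just $2,350 − $400 = $1,950.

$1,950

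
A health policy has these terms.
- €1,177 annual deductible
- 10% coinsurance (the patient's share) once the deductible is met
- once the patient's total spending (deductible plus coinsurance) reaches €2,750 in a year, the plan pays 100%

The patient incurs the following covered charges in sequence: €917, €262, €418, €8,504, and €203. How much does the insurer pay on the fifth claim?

Claim 1 (€917): entire amount goes to the deductible. Patient pays €917; OOP now €917. Insurer: €917 − €917 = €0.
Claim 2 (€262): €260 finishes the deductible; €2 goes to coinsurance; coinsurance €2 × 10% = €0.20. Cost to patient: €260.20. OOP to date €1,177.20. Insurer: €262 − €260.20 = €1.80.
Claim 3 (€418): 10% coinsurance on €418 = €41.80. Cost to patient: €41.80. OOP to date €1,219. Insurer: €418 − €41.80 = €376.20.
Claim 4 (€8,504): 10% coinsurance on €8,504 = €850.40. Patient pays €850.40; OOP now €2,069.40. Insurer: €8,504 − €850.40 = €7,653.60.
Claim 5 (€203): deductible met; 10% of €203 = €20.30. Patient pays €20.30; OOP now €2,089.70. Insurer: €203 − €20.30 = €182.70.

€182.70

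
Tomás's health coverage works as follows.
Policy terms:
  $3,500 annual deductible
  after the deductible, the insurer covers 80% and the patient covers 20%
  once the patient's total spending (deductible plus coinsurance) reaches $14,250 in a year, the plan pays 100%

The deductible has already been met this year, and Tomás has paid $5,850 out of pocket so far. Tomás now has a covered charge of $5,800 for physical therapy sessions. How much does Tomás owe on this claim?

With the deductible met, the entire $5,800 is subject to coinsurance.
Coinsurance: $5,800 × 20% = $1,160.
Total out-of-pocket so far would be $5,850 + $1,160 = $7,010, below the $14,250 cap — no reduction.

$1,160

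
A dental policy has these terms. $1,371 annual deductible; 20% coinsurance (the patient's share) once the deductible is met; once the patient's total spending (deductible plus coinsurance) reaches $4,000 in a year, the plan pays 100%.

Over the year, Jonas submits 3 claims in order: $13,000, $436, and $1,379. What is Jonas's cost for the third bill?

Claim 1 ($13,000): deductible takes $1,371, $11,629 remains; coinsurance $11,629 × 20% = $2,325.80. Patient owes $3,696.80 (running OOP $3,696.80).
Claim 2 ($436): deductible met; 20% of $436 = $87.20. Patient owes $87.20 (running OOP $3,784).
Claim 3 ($1,379): 20% coinsurance on $1,379 = $275.80. OOP would hit $4,059.80 > $4,000, so the cap limits the patient to $4,000 − $3,784 = $216.

$216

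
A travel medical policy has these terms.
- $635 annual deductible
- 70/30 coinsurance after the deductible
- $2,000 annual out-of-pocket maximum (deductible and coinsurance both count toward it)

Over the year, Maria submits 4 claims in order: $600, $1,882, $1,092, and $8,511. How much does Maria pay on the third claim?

$327.60

Claim 1 — $600: fully absorbed by the deductible. Cost to traveler: $600. OOP to date $600.
Claim 2 — $1,882: $35 finishes the deductible; $1,847 goes to coinsurance; 30% of $1,847 = $554.10. Traveler owes $589.10 (running OOP $1,189.10).
Claim 3 — $1,092: 30% coinsurance on $1,092 = $327.60. Cost to traveler: $327.60. OOP to date $1,516.70.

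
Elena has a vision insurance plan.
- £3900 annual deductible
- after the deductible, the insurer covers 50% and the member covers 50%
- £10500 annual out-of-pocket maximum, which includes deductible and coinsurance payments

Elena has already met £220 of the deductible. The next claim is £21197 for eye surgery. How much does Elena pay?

Remaining deductible: £3900 − £220 = £3680.
That leaves £21197 − £3680 = £17517 for coinsurance.
Coinsurance: £17517 × 50% = £8758.50.
That puts the member's cost at £3680 + £8758.50 = £12438.50 before any cap.
That would bring total out-of-pocket to £12658.50, past the £10500 cap. The member is capped at £10500 − £220 = £10280 on this claim.

£10280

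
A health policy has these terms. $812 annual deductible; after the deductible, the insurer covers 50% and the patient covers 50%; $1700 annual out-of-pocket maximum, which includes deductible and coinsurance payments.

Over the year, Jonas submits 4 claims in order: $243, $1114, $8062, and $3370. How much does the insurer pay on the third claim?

#1 ($243): entire amount goes to the deductible. Patient pays $243; OOP now $243. Insurer: $243 − $243 = $0.
#2 ($1114): $569 to deductible, leaving $545; coinsurance $545 × 50% = $272.50. Patient pays $841.50; OOP now $1084.50. Plan pays $1114 − $841.50 = $272.50.
#3 ($8062): 50% coinsurance on $8062 = $4031. That would push OOP to $5115.50, over the $1700 cap, so patient pays $1700 − $1084.50 = $615.50. Plan pays $8062 − $615.50 = $7446.50.

$7446.50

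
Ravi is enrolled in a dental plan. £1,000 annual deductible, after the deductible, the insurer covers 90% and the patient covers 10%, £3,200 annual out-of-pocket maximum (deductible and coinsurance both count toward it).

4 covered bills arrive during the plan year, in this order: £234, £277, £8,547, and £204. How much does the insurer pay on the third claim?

Bill 1, £234: all of it applies to the deductible. Patient owes £234 (running OOP £234). Plan pays £234 − £234 = £0.
Bill 2, £277: fully absorbed by the deductible. Patient owes £277 (running OOP £511). Insurer: £277 − £277 = £0.
Bill 3, £8,547: deductible takes £489, £8,058 remains; coinsurance £8,058 × 10% = £805.80. Cost to patient: £1,294.80. OOP to date £1,805.80. Plan pays £8,547 − £1,294.80 = £7,252.20.

£7,252.20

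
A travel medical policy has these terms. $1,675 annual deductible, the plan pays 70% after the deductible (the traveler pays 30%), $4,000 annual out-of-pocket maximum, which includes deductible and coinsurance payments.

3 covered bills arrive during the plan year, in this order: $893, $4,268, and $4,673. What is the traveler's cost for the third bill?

Bill 1, $893: entire amount goes to the deductible. Cost to traveler: $893. OOP to date $893.
Bill 2, $4,268: $782 finishes the deductible; $3,486 goes to coinsurance; coinsurance $3,486 × 30% = $1,045.80. Traveler pays $1,827.80; OOP now $2,720.80.
Bill 3, $4,673: 30% coinsurance on $4,673 = $1,401.90. Adding that to $2,720.80 gives $4,122.70, past the $4,000 cap; traveler pays only $4,000 − $2,720.80 = $1,279.20.

$1,279.20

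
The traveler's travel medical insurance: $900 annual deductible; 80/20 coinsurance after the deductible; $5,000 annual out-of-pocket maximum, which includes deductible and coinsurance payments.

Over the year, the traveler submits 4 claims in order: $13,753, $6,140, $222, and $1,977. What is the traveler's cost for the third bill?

Claim 1 ($13,753): deductible takes $900, $12,853 remains; traveler's 20% is $2,570.60. Traveler owes $3,470.60 (running OOP $3,470.60).
Claim 2 ($6,140): deductible already satisfied, so traveler's share is 20% × $6,140 = $1,228. Traveler owes $1,228 (running OOP $4,698.60).
Claim 3 ($222): deductible met; 20% of $222 = $44.40. Cost to traveler: $44.40. OOP to date $4,743.

$44.40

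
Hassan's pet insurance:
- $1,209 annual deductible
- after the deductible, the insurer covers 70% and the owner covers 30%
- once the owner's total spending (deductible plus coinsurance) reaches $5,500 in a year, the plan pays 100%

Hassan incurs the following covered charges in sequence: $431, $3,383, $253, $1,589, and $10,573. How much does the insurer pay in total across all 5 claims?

$10,729

Claim 1 — $431: all of it applies to the deductible. Cost to owner: $431. OOP to date $431. Insurer: $431 − $431 = $0.
Claim 2 — $3,383: $778 finishes the deductible; $2,605 goes to coinsurance; owner's 30% is $781.50. Cost to owner: $1,559.50. OOP to date $1,990.50. Plan pays $3,383 − $1,559.50 = $1,823.50.
Claim 3 — $253: 30% coinsurance on $253 = $75.90. Cost to owner: $75.90. OOP to date $2,066.40. Plan pays $253 − $75.90 = $177.10.
Claim 4 — $1,589: deductible met; 30% of $1,589 = $476.70. Owner owes $476.70 (running OOP $2,543.10). Plan pays $1,589 − $476.70 = $1,112.30.
Claim 5 — $10,573: deductible already satisfied, so owner's share is 30% × $10,573 = $3,171.90. That would push OOP to $5,715, over the $5,500 cap, so owner pays $5,500 − $2,543.10 = $2,956.90. Insurer: $10,573 − $2,956.90 = $7,616.10.
Insurer total = bills − owner's total = $16,229 − $5,500 = $10,729.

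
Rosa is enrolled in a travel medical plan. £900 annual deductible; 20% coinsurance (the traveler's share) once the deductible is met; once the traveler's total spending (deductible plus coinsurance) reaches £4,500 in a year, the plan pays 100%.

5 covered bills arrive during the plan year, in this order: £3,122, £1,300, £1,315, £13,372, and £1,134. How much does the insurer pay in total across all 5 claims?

£15,743

Bill 1, £3,122: £900 finishes the deductible; £2,222 goes to coinsurance; traveler's 20% is £444.40. Traveler owes £1,344.40 (running OOP £1,344.40). Plan pays £3,122 − £1,344.40 = £1,777.60.
Bill 2, £1,300: 20% coinsurance on £1,300 = £260. Cost to traveler: £260. OOP to date £1,604.40. Plan pays £1,300 − £260 = £1,040.
Bill 3, £1,315: deductible already satisfied, so traveler's share is 20% × £1,315 = £263. Traveler owes £263 (running OOP £1,867.40). Plan pays £1,315 − £263 = £1,052.
Bill 4, £13,372: deductible met; 20% of £13,372 = £2,674.40. OOP would hit £4,541.80 > £4,500, so the cap limits the traveler to £4,500 − £1,867.40 = £2,632.60. Insurer: £13,372 − £2,632.60 = £10,739.40.
Bill 5, £1,134: deductible met; 20% of £1,134 = £226.80. OOP would hit £4,726.80 > £4,500, so the cap limits the traveler to £4,500 − £4,500 = £0. Plan pays £1,134 − £0 = £1,134.
Insurer total = bills − traveler's total = £20,243 − £4,500 = £15,743.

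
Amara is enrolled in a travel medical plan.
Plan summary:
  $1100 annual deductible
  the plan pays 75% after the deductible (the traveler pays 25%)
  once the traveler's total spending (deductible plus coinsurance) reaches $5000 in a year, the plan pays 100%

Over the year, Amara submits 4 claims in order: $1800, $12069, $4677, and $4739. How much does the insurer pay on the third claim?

Bill 1, $1800: $1100 to deductible, leaving $700; coinsurance $700 × 25% = $175. Traveler owes $1275 (running OOP $1275). Insurer: $1800 − $1275 = $525.
Bill 2, $12069: 25% coinsurance on $12069 = $3017.25. Traveler owes $3017.25 (running OOP $4292.25). Plan pays $12069 − $3017.25 = $9051.75.
Bill 3, $4677: deductible already satisfied, so traveler's share is 25% × $4677 = $1169.25. That would push OOP to $5461.50, over the $5000 cap, so traveler pays $5000 − $4292.25 = $707.75. Plan pays $4677 − $707.75 = $3969.25.

$3969.25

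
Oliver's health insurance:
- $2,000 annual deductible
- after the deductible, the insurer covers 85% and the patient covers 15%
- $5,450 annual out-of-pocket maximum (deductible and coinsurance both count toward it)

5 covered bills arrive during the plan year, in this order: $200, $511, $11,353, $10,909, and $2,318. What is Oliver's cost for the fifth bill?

Bill 1, $200: fully absorbed by the deductible. Patient owes $200 (running OOP $200).
Bill 2, $511: all of it applies to the deductible. Patient pays $511; OOP now $711.
Bill 3, $11,353: $1,289 finishes the deductible; $10,064 goes to coinsurance; coinsurance $10,064 × 15% = $1,509.60. Patient pays $2,798.60; OOP now $3,509.60.
Bill 4, $10,909: 15% coinsurance on $10,909 = $1,636.35. Cost to patient: $1,636.35. OOP to date $5,145.95.
Bill 5, $2,318: deductible already satisfied, so patient's share is 15% × $2,318 = $347.70. Adding that to $5,145.95 gives $5,493.65, past the $5,450 cap; patient pays only $5,450 − $5,145.95 = $304.05.

$304.05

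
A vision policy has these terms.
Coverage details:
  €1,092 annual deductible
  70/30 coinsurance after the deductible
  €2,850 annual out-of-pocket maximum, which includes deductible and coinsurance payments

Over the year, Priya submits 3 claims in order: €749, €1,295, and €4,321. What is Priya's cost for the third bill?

#1 (€749): fully absorbed by the deductible. Member pays €749; OOP now €749.
#2 (€1,295): €343 finishes the deductible; €952 goes to coinsurance; member's 30% is €285.60. Member pays €628.60; OOP now €1,377.60.
#3 (€4,321): deductible already satisfied, so member's share is 30% × €4,321 = €1,296.30. Cost to member: €1,296.30. OOP to date €2,673.90.

€1,296.30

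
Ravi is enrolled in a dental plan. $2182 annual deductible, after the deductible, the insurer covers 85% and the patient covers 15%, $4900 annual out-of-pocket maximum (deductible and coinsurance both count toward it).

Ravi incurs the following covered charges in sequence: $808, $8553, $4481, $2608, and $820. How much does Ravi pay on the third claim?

$672.15

#1 ($808): all of it applies to the deductible. Patient owes $808 (running OOP $808).
#2 ($8553): $1374 finishes the deductible; $7179 goes to coinsurance; 15% of $7179 = $1076.85. Patient pays $2450.85; OOP now $3258.85.
#3 ($4481): 15% coinsurance on $4481 = $672.15. Patient owes $672.15 (running OOP $3931).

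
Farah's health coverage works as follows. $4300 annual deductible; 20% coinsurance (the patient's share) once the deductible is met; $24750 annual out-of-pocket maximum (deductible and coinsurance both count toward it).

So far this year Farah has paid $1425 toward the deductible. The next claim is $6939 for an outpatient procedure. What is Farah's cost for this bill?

Deductible still to meet: $4300 − $1425 = $2875.
That leaves $6939 − $2875 = $4064 for coinsurance.
Coinsurance: $4064 × 20% = $812.80.
Patient responsibility before any cap: $2875 + $812.80 = $3687.80.
Total out-of-pocket so far would be $1425 + $3687.80 = $5112.80, below the $24750 cap — no reduction.

$3687.80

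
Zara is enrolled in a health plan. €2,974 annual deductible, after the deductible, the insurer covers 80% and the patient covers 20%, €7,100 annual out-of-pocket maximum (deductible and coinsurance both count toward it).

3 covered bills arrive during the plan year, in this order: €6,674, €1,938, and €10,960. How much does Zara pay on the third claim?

Claim 1 (€6,674): €2,974 finishes the deductible; €3,700 goes to coinsurance; 20% of €3,700 = €740. Patient pays €3,714; OOP now €3,714.
Claim 2 (€1,938): deductible already satisfied, so patient's share is 20% × €1,938 = €387.60. Patient owes €387.60 (running OOP €4,101.60).
Claim 3 (€10,960): 20% coinsurance on €10,960 = €2,192. Cost to patient: €2,192. OOP to date €6,293.60.

€2,192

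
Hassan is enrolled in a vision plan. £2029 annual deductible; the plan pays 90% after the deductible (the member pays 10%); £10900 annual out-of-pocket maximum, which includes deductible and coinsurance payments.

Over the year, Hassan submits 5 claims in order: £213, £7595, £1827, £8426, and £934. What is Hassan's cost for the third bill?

Bill 1, £213: all of it applies to the deductible. Cost to member: £213. OOP to date £213.
Bill 2, £7595: deductible takes £1816, £5779 remains; member's 10% is £577.90. Member owes £2393.90 (running OOP £2606.90).
Bill 3, £1827: deductible met; 10% of £1827 = £182.70. Member owes £182.70 (running OOP £2789.60).

£182.70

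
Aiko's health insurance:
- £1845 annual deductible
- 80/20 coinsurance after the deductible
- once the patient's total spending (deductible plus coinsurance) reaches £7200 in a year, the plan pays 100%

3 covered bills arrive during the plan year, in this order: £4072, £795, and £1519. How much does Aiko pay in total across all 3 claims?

£2753.20

Claim 1 (£4072): £1845 to deductible, leaving £2227; patient's 20% is £445.40. Cost to patient: £2290.40. OOP to date £2290.40.
Claim 2 (£795): 20% coinsurance on £795 = £159. Patient owes £159 (running OOP £2449.40).
Claim 3 (£1519): deductible already satisfied, so patient's share is 20% × £1519 = £303.80. Patient pays £303.80; OOP now £2753.20.
Total paid by the patient: £2290.40 + £159 + £303.80 = £2753.20.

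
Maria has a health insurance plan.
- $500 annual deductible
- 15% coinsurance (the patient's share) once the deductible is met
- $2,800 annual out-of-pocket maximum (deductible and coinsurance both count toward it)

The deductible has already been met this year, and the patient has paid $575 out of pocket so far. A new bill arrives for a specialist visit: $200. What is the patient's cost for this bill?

The deductible is already satisfied, so the full bill goes to coinsurance.
Coinsurance: $200 × 15% = $30.
Year-to-date out-of-pocket becomes $575 + $30 = $605, still under the $2,800 maximum, so no cap applies.

$30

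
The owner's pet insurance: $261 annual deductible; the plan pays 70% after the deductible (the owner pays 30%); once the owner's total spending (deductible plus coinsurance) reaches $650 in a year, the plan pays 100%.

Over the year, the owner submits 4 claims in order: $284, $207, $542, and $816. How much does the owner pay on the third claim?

Bill 1, $284: $261 to deductible, leaving $23; owner's 30% is $6.90. Owner pays $267.90; OOP now $267.90.
Bill 2, $207: 30% coinsurance on $207 = $62.10. Owner owes $62.10 (running OOP $330).
Bill 3, $542: 30% coinsurance on $542 = $162.60. Owner pays $162.60; OOP now $492.60.

$162.60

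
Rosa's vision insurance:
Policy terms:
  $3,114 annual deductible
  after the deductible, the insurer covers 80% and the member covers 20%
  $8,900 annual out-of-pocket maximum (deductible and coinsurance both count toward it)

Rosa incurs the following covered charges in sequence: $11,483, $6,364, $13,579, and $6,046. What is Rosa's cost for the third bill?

$2,715.80

Bill 1, $11,483: $3,114 finishes the deductible; $8,369 goes to coinsurance; member's 20% is $1,673.80. Cost to member: $4,787.80. OOP to date $4,787.80.
Bill 2, $6,364: deductible already satisfied, so member's share is 20% × $6,364 = $1,272.80. Member pays $1,272.80; OOP now $6,060.60.
Bill 3, $13,579: deductible met; 20% of $13,579 = $2,715.80. Member owes $2,715.80 (running OOP $8,776.40).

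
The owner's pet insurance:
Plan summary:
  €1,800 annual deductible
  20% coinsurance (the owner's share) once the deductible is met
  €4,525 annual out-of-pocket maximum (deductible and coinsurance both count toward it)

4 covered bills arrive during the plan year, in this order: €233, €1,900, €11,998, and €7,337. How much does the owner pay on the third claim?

€2,399.60

Claim 1 (€233): entire amount goes to the deductible. Owner pays €233; OOP now €233.
Claim 2 (€1,900): €1,567 to deductible, leaving €333; coinsurance €333 × 20% = €66.60. Owner owes €1,633.60 (running OOP €1,866.60).
Claim 3 (€11,998): deductible met; 20% of €11,998 = €2,399.60. Owner owes €2,399.60 (running OOP €4,266.20).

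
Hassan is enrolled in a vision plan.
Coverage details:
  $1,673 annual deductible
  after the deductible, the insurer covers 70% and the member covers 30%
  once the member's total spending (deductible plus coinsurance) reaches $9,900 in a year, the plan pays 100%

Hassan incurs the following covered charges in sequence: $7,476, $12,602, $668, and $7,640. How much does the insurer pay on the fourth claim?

$5,348

#1 ($7,476): $1,673 to deductible, leaving $5,803; 30% of $5,803 = $1,740.90. Cost to member: $3,413.90. OOP to date $3,413.90. Insurer: $7,476 − $3,413.90 = $4,062.10.
#2 ($12,602): deductible met; 30% of $12,602 = $3,780.60. Member pays $3,780.60; OOP now $7,194.50. Insurer: $12,602 − $3,780.60 = $8,821.40.
#3 ($668): 30% coinsurance on $668 = $200.40. Member pays $200.40; OOP now $7,394.90. Insurer: $668 − $200.40 = $467.60.
#4 ($7,640): deductible met; 30% of $7,640 = $2,292. Member owes $2,292 (running OOP $9,686.90). Plan pays $7,640 − $2,292 = $5,348.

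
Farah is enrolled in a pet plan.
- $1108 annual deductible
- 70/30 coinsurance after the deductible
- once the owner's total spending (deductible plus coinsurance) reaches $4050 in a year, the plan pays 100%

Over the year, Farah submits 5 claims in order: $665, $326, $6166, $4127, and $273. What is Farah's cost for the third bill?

Claim 1 ($665): entire amount goes to the deductible. Owner pays $665; OOP now $665.
Claim 2 ($326): all of it applies to the deductible. Cost to owner: $326. OOP to date $991.
Claim 3 ($6166): deductible takes $117, $6049 remains; coinsurance $6049 × 30% = $1814.70. Cost to owner: $1931.70. OOP to date $2922.70.

$1931.70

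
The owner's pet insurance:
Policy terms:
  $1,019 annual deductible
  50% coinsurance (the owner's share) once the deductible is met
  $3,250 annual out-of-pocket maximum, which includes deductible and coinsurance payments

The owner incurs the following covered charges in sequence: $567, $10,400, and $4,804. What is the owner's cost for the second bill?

Claim 1 — $567: all of it applies to the deductible. Owner pays $567; OOP now $567.
Claim 2 — $10,400: deductible takes $452, $9,948 remains; owner's 50% is $4,974. Together that's $452 + $4,974 = $5,426. That would push OOP to $5,993, over the $3,250 cap, so owner pays $3,250 − $567 = $2,683.

$2,683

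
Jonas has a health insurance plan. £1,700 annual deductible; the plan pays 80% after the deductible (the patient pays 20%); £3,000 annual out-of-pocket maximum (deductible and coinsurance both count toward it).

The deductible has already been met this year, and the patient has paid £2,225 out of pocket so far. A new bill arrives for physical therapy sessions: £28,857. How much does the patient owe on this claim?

£775

The deductible is already satisfied, so the full bill goes to coinsurance.
Coinsurance: £28,857 × 20% = £5,771.40.
Year-to-date out-of-pocket would reach £2,225 + £5,771.40 = £7,996.40, above the £3,000 maximum, so the patient pays only £3,000 − £2,225 = £775.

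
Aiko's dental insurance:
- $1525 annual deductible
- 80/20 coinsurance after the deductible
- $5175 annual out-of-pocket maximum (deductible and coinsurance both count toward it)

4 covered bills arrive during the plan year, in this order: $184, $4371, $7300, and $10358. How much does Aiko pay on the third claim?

Claim 1 — $184: all of it applies to the deductible. Cost to patient: $184. OOP to date $184.
Claim 2 — $4371: deductible takes $1341, $3030 remains; 20% of $3030 = $606. Patient pays $1947; OOP now $2131.
Claim 3 — $7300: deductible already satisfied, so patient's share is 20% × $7300 = $1460. Patient owes $1460 (running OOP $3591).

$1460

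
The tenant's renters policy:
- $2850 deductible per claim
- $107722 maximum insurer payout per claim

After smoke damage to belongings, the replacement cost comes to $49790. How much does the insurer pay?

$46940

Subtract the deductible: $49790 − $2850 = $46940.
$46940 is within the $107722 limit, so the insurer pays $46940.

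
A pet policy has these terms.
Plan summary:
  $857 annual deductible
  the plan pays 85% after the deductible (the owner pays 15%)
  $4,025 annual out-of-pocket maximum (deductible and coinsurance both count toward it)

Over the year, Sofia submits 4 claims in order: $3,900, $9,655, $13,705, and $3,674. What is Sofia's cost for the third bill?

#1 ($3,900): deductible takes $857, $3,043 remains; owner's 15% is $456.45. Owner pays $1,313.45; OOP now $1,313.45.
#2 ($9,655): 15% coinsurance on $9,655 = $1,448.25. Owner owes $1,448.25 (running OOP $2,761.70).
#3 ($13,705): 15% coinsurance on $13,705 = $2,055.75. Adding that to $2,761.70 gives $4,817.45, past the $4,025 cap; owner pays only $4,025 − $2,761.70 = $1,263.30.

$1,263.30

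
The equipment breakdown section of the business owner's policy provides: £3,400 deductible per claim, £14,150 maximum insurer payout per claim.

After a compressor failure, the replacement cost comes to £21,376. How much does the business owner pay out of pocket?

After the deductible, £21,376 − £3,400 = £17,976 remains.
Since £17,976 > £14,150, the payout is capped at £14,150.
The business owner bears the rest of the original loss: £21,376 − £14,150 = £7,226.

£7,226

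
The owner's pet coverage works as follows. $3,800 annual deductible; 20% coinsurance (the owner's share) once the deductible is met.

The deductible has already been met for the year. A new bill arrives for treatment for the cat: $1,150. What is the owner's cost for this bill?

$230

With the deductible met, the entire $1,150 is subject to coinsurance.
Owner's 20% share of $1,150 is $230.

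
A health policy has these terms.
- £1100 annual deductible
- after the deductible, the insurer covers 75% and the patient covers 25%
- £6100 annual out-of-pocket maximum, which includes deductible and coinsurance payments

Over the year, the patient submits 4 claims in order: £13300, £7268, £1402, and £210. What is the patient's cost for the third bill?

£133

Claim 1 (£13300): £1100 finishes the deductible; £12200 goes to coinsurance; coinsurance £12200 × 25% = £3050. Cost to patient: £4150. OOP to date £4150.
Claim 2 (£7268): deductible already satisfied, so patient's share is 25% × £7268 = £1817. Patient owes £1817 (running OOP £5967).
Claim 3 (£1402): deductible already satisfied, so patient's share is 25% × £1402 = £350.50. That would push OOP to £6317.50, over the £6100 cap, so patient pays £6100 − £5967 = £133.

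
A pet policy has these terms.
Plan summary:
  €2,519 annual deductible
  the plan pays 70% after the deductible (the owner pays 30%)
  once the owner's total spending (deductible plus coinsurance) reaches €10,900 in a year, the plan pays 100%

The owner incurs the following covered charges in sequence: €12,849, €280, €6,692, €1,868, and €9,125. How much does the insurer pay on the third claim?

Claim 1 (€12,849): deductible takes €2,519, €10,330 remains; owner's 30% is €3,099. Cost to owner: €5,618. OOP to date €5,618. Plan pays €12,849 − €5,618 = €7,231.
Claim 2 (€280): deductible met; 30% of €280 = €84. Cost to owner: €84. OOP to date €5,702. Plan pays €280 − €84 = €196.
Claim 3 (€6,692): deductible met; 30% of €6,692 = €2,007.60. Cost to owner: €2,007.60. OOP to date €7,709.60. Insurer: €6,692 − €2,007.60 = €4,684.40.

€4,684.40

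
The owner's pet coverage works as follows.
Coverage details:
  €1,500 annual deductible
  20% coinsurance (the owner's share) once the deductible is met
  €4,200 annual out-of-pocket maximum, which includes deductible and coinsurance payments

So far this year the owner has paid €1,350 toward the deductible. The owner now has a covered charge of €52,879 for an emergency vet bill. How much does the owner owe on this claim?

Deductible still to meet: €1,500 − €1,350 = €150.
After the €150 deductible portion, €52,879 − €150 = €52,729 is subject to coinsurance.
Coinsurance: €52,729 × 20% = €10,545.80.
Owner responsibility before any cap: €150 + €10,545.80 = €10,695.80.
That would bring total out-of-pocket to €12,045.80, past the €4,200 cap. The owner is capped at €4,200 − €1,350 = €2,850 on this claim.

€2,850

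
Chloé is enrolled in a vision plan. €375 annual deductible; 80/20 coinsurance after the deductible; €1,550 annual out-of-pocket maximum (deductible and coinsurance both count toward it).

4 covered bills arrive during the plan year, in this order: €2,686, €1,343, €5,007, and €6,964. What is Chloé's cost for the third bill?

Claim 1 — €2,686: deductible takes €375, €2,311 remains; member's 20% is €462.20. Member pays €837.20; OOP now €837.20.
Claim 2 — €1,343: deductible met; 20% of €1,343 = €268.60. Cost to member: €268.60. OOP to date €1,105.80.
Claim 3 — €5,007: deductible already satisfied, so member's share is 20% × €5,007 = €1,001.40. That would push OOP to €2,107.20, over the €1,550 cap, so member pays €1,550 − €1,105.80 = €444.20.

€444.20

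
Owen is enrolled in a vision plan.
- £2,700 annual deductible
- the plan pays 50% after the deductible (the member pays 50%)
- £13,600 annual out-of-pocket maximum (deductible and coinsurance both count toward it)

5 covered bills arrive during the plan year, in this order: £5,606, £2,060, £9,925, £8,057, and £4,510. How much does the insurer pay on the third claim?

£4,962.50

#1 (£5,606): deductible takes £2,700, £2,906 remains; coinsurance £2,906 × 50% = £1,453. Cost to member: £4,153. OOP to date £4,153. Plan pays £5,606 − £4,153 = £1,453.
#2 (£2,060): deductible met; 50% of £2,060 = £1,030. Member pays £1,030; OOP now £5,183. Plan pays £2,060 − £1,030 = £1,030.
#3 (£9,925): deductible met; 50% of £9,925 = £4,962.50. Member owes £4,962.50 (running OOP £10,145.50). Insurer: £9,925 − £4,962.50 = £4,962.50.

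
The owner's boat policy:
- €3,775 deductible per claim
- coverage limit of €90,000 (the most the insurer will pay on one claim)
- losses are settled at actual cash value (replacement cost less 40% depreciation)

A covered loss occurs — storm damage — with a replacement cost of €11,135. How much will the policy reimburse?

Actual cash value after 40% depreciation: €11,135 × 60% = €6,681.
After the deductible, €6,681 − €3,775 = €2,906 remains.
€2,906 ≤ €90,000, so the limit doesn't bind; insurer pays €2,906.

€2,906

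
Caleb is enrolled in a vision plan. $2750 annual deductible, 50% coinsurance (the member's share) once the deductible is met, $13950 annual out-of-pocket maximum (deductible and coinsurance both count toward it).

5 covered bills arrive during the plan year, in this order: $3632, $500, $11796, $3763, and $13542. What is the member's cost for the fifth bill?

$2729.50

#1 ($3632): $2750 finishes the deductible; $882 goes to coinsurance; coinsurance $882 × 50% = $441. Member owes $3191 (running OOP $3191).
#2 ($500): 50% coinsurance on $500 = $250. Member owes $250 (running OOP $3441).
#3 ($11796): 50% coinsurance on $11796 = $5898. Member pays $5898; OOP now $9339.
#4 ($3763): deductible met; 50% of $3763 = $1881.50. Cost to member: $1881.50. OOP to date $11220.50.
#5 ($13542): deductible already satisfied, so member's share is 50% × $13542 = $6771. That would push OOP to $17991.50, over the $13950 cap, so member pays $13950 − $11220.50 = $2729.50.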